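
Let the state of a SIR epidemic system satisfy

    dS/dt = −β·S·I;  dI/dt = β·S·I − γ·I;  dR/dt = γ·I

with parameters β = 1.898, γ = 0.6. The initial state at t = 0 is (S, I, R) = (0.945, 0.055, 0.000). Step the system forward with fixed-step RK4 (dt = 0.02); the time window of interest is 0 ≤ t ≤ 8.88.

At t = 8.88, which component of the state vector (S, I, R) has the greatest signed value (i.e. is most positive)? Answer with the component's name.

largest component: R

t=0.000: state=(0.945, 0.055, 0.000)
step 1 (dt=0.02): k1=(-0.099, 0.066, 0.033), k2=(-0.100, 0.066, 0.033), k3=(-0.100, 0.066, 0.033), k4=(-0.101, 0.067, 0.034); state += dt/6·(k1+2k2+2k3+k4)
t=0.020: state=(0.943, 0.056, 0.001)
t=0.040: state=(0.941, 0.058, 0.001)
t=0.060: state=(0.939, 0.059, 0.002)
continuing one RK4 step at a time; state shown every 25 steps (Δt=0.5):
t=0.500: state=(0.881, 0.097, 0.022)
t=1.000: state=(0.781, 0.159, 0.060)
t=1.500: state=(0.649, 0.232, 0.119)
t=2.000: state=(0.504, 0.297, 0.199)
t=2.500: state=(0.373, 0.333, 0.294)
t=3.000: state=(0.271, 0.334, 0.395)
t=3.500: state=(0.199, 0.309, 0.492)
t=4.000: state=(0.151, 0.270, 0.579)
t=4.500: state=(0.120, 0.227, 0.653)
t=5.000: state=(0.098, 0.186, 0.715)
t=5.500: state=(0.084, 0.150, 0.766)
t=6.000: state=(0.074, 0.120, 0.806)
t=6.500: state=(0.067, 0.095, 0.838)
t=7.000: state=(0.062, 0.075, 0.864)
t=7.500: state=(0.058, 0.059, 0.884)
t=8.000: state=(0.055, 0.046, 0.899)
t=8.500: state=(0.053, 0.036, 0.911)
t=8.880: state=(0.052, 0.030, 0.919)
compare at T: S=0.052, I=0.030, R=0.919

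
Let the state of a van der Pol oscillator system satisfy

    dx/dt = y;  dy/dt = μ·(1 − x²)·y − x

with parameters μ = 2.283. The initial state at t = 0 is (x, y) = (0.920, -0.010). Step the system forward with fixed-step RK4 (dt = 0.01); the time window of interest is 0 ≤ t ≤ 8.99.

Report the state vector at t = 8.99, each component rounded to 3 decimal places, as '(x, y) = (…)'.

t=0.000: state=(0.920, -0.010)
step 1 (dt=0.01): k1=(-0.010, -0.924), k2=(-0.015, -0.925), k3=(-0.015, -0.925), k4=(-0.019, -0.927); state += dt/6·(k1+2k2+2k3+k4)
t=0.010: state=(0.920, -0.019)
t=0.020: state=(0.920, -0.029)
t=0.030: state=(0.919, -0.038)
continuing one RK4 step at a time; state shown every 50 steps (Δt=0.5):
t=0.500: state=(0.792, -0.526)
t=1.000: state=(0.317, -1.555)
t=1.500: state=(-1.044, -3.641)
t=2.000: state=(-1.942, -0.151)
t=2.500: state=(-1.857, 0.298)
t=3.000: state=(-1.690, 0.367)
t=3.500: state=(-1.486, 0.454)
t=4.000: state=(-1.222, 0.628)
t=4.500: state=(-0.813, 1.101)
t=5.000: state=(0.102, 2.995)
t=5.500: state=(1.830, 1.772)
t=6.000: state=(1.994, -0.219)
t=6.500: state=(1.854, -0.315)
t=7.000: state=(1.683, -0.371)
t=7.500: state=(1.478, -0.459)
t=8.000: state=(1.209, -0.638)
t=8.500: state=(0.791, -1.134)
t=8.990: state=(-0.131, -3.060)

(x, y) = (-0.131, -3.060)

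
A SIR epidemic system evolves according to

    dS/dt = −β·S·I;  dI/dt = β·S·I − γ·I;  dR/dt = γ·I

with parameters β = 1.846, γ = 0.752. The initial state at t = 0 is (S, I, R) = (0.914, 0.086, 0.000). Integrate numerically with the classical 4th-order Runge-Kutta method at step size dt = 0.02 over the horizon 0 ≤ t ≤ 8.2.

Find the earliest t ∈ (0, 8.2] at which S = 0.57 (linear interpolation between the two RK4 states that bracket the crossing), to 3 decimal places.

t = 1.575

t=0.000: state=(0.914, 0.086, 0.000)
step 1 (dt=0.02): k1=(-0.145, 0.080, 0.065), k2=(-0.146, 0.081, 0.065), k3=(-0.146, 0.081, 0.065), k4=(-0.147, 0.081, 0.066); state += dt/6·(k1+2k2+2k3+k4)
t=0.020: state=(0.911, 0.088, 0.001)
t=0.040: state=(0.908, 0.089, 0.003)
t=0.060: state=(0.905, 0.091, 0.004)
continuing one RK4 step at a time; state shown every 25 steps (Δt=0.5):
t=0.500: state=(0.827, 0.132, 0.041)
t=1.000: state=(0.715, 0.185, 0.100)
t=1.500: state=(0.589, 0.232, 0.179)
t=1.560: state=(0.574, 0.237, 0.190)
next step: t=1.580: state=(0.569, 0.238, 0.193) — S has crossed 0.57
linear interpolation between t=1.560 (0.57369) and t=1.580 (0.56869) → t≈1.575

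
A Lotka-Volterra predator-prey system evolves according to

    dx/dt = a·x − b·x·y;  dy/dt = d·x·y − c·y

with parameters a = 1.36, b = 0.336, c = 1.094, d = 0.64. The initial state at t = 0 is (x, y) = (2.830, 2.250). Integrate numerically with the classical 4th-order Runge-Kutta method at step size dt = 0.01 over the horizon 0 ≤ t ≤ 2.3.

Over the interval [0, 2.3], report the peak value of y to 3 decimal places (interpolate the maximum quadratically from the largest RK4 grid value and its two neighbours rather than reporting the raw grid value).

max y = 7.748

t=0.000: state=(2.830, 2.250)
step 1 (dt=0.01): k1=(1.709, 1.614), k2=(1.707, 1.632), k3=(1.707, 1.632), k4=(1.704, 1.650); state += dt/6·(k1+2k2+2k3+k4)
t=0.010: state=(2.847, 2.266)
t=0.020: state=(2.864, 2.283)
t=0.030: state=(2.881, 2.300)
continuing one RK4 step at a time; state shown every 10 steps (Δt=0.1):
t=0.100: state=(2.997, 2.430)
t=0.200: state=(3.153, 2.653)
t=0.300: state=(3.290, 2.923)
t=0.400: state=(3.399, 3.246)
t=0.500: state=(3.470, 3.625)
t=0.600: state=(3.495, 4.062)
t=0.700: state=(3.465, 4.551)
t=0.800: state=(3.377, 5.079)
t=0.900: state=(3.232, 5.627)
t=1.000: state=(3.037, 6.166)
t=1.100: state=(2.805, 6.664)
t=1.200: state=(2.550, 7.090)
t=1.300: state=(2.288, 7.419)
t=1.400: state=(2.035, 7.637)
t=1.500: state=(1.800, 7.739)
t=1.600: state=(1.590, 7.730)
t=1.700: state=(1.407, 7.626)
t=1.800: state=(1.251, 7.441)
t=1.900: state=(1.121, 7.195)
t=2.000: state=(1.013, 6.905)
t=2.100: state=(0.925, 6.585)
t=2.200: state=(0.855, 6.248)
t=2.300: state=(0.798, 5.904)
largest grid value and its neighbours: y(1.530)=7.74714, y(1.540)=7.74785, y(1.550)=7.74751
parabola through these three points peaks at t≈1.542 with y≈7.74787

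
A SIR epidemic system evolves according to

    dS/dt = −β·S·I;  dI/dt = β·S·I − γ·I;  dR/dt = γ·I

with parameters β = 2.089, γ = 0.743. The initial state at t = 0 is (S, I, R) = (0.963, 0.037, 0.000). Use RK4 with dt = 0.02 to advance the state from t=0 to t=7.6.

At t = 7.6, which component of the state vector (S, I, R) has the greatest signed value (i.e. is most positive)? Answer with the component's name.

t=0.000: state=(0.963, 0.037, 0.000)
step 1 (dt=0.02): k1=(-0.074, 0.047, 0.027), k2=(-0.075, 0.047, 0.028), k3=(-0.075, 0.047, 0.028), k4=(-0.076, 0.048, 0.028); state += dt/6·(k1+2k2+2k3+k4)
t=0.020: state=(0.961, 0.038, 0.001)
t=0.040: state=(0.960, 0.039, 0.001)
t=0.060: state=(0.958, 0.040, 0.002)
continuing one RK4 step at a time; state shown every 25 steps (Δt=0.5):
t=0.500: state=(0.913, 0.068, 0.019)
t=1.000: state=(0.830, 0.117, 0.053)
t=1.500: state=(0.711, 0.181, 0.108)
t=2.000: state=(0.569, 0.244, 0.187)
t=2.500: state=(0.431, 0.283, 0.286)
t=3.000: state=(0.319, 0.288, 0.393)
t=3.500: state=(0.238, 0.265, 0.497)
t=4.000: state=(0.184, 0.227, 0.588)
t=4.500: state=(0.148, 0.186, 0.665)
t=5.000: state=(0.125, 0.148, 0.727)
t=5.500: state=(0.109, 0.115, 0.776)
t=6.000: state=(0.098, 0.089, 0.814)
t=6.500: state=(0.090, 0.067, 0.843)
t=7.000: state=(0.085, 0.051, 0.864)
t=7.500: state=(0.081, 0.038, 0.881)
t=7.600: state=(0.080, 0.036, 0.884)
compare at T: S=0.080, I=0.036, R=0.884

largest component: R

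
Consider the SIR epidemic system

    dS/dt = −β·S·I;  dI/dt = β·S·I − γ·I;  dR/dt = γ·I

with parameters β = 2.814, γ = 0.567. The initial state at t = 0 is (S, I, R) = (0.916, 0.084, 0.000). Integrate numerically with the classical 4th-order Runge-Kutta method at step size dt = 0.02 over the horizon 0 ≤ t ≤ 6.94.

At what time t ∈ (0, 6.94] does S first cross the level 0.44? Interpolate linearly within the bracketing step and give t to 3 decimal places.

t=0.000: state=(0.916, 0.084, 0.000)
step 1 (dt=0.02): k1=(-0.217, 0.169, 0.048), k2=(-0.220, 0.172, 0.049), k3=(-0.220, 0.172, 0.049), k4=(-0.224, 0.175, 0.050); state += dt/6·(k1+2k2+2k3+k4)
t=0.020: state=(0.912, 0.087, 0.001)
t=0.040: state=(0.907, 0.091, 0.002)
t=0.060: state=(0.902, 0.095, 0.003)
continuing one RK4 step at a time; state shown every 25 steps (Δt=0.5):
t=0.500: state=(0.753, 0.207, 0.039)
t=1.000: state=(0.498, 0.379, 0.123)
t=1.100: state=(0.446, 0.409, 0.145)
next step: t=1.120: state=(0.436, 0.414, 0.150) — S has crossed 0.44
linear interpolation between t=1.100 (0.44610) and t=1.120 (0.43588) → t≈1.112

t = 1.112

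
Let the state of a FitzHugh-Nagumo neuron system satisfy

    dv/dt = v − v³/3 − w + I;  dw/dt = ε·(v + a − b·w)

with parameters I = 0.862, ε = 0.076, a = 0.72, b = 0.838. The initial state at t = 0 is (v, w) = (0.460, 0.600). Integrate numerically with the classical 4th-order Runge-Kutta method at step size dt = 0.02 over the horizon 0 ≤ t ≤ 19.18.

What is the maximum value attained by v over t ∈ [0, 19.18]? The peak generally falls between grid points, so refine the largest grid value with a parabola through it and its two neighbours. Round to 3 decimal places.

max v = 1.725

t=0.000: state=(0.460, 0.600)
step 1 (dt=0.02): k1=(0.690, 0.051), k2=(0.694, 0.052), k3=(0.694, 0.052), k4=(0.699, 0.052); state += dt/6·(k1+2k2+2k3+k4)
t=0.020: state=(0.474, 0.601)
t=0.040: state=(0.488, 0.602)
t=0.060: state=(0.502, 0.603)
continuing one RK4 step at a time; state shown every 50 steps (Δt=1):
t=1.000: state=(1.284, 0.680)
t=2.000: state=(1.697, 0.805)
t=3.000: state=(1.715, 0.935)
t=4.000: state=(1.662, 1.055)
t=5.000: state=(1.599, 1.163)
t=6.000: state=(1.534, 1.259)
t=7.000: state=(1.467, 1.345)
t=8.000: state=(1.397, 1.420)
t=9.000: state=(1.325, 1.486)
t=10.000: state=(1.248, 1.542)
t=11.000: state=(1.164, 1.589)
t=12.000: state=(1.069, 1.626)
t=13.000: state=(0.956, 1.653)
t=14.000: state=(0.808, 1.670)
t=15.000: state=(0.584, 1.671)
t=16.000: state=(0.152, 1.650)
t=17.000: state=(-0.861, 1.580)
t=18.000: state=(-1.831, 1.429)
t=19.000: state=(-1.915, 1.253)
t=19.180: state=(-1.908, 1.223)
largest grid value and its neighbours: v(2.520)=1.72513, v(2.540)=1.72515, v(2.560)=1.72511
parabola through these three points peaks at t≈2.537 with v≈1.72515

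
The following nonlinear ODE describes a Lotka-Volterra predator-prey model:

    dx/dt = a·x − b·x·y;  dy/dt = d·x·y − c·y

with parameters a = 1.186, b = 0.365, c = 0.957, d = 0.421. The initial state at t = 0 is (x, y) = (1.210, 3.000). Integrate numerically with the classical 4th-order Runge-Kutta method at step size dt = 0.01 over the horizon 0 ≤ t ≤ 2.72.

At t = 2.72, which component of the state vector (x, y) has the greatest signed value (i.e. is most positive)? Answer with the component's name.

largest component: x

t=0.000: state=(1.210, 3.000)
step 1 (dt=0.01): k1=(0.110, -1.343), k2=(0.113, -1.339), k3=(0.113, -1.339), k4=(0.116, -1.335); state += dt/6·(k1+2k2+2k3+k4)
t=0.010: state=(1.211, 2.987)
t=0.020: state=(1.212, 2.973)
t=0.030: state=(1.214, 2.960)
continuing one RK4 step at a time; state shown every 10 steps (Δt=0.1):
t=0.100: state=(1.224, 2.869)
t=0.200: state=(1.244, 2.747)
t=0.300: state=(1.270, 2.631)
t=0.400: state=(1.301, 2.524)
t=0.500: state=(1.339, 2.425)
t=0.600: state=(1.382, 2.333)
t=0.700: state=(1.431, 2.250)
t=0.800: state=(1.486, 2.174)
t=0.900: state=(1.548, 2.106)
t=1.000: state=(1.615, 2.045)
t=1.100: state=(1.690, 1.992)
t=1.200: state=(1.771, 1.947)
t=1.300: state=(1.858, 1.910)
t=1.400: state=(1.952, 1.881)
t=1.500: state=(2.053, 1.859)
t=1.600: state=(2.160, 1.846)
t=1.700: state=(2.274, 1.842)
t=1.800: state=(2.394, 1.847)
t=1.900: state=(2.519, 1.861)
t=2.000: state=(2.649, 1.885)
t=2.100: state=(2.783, 1.921)
t=2.200: state=(2.918, 1.968)
t=2.300: state=(3.055, 2.028)
t=2.400: state=(3.190, 2.102)
t=2.500: state=(3.321, 2.191)
t=2.600: state=(3.446, 2.296)
t=2.700: state=(3.560, 2.418)
t=2.720: state=(3.581, 2.444)
compare at T: x=3.581, y=2.444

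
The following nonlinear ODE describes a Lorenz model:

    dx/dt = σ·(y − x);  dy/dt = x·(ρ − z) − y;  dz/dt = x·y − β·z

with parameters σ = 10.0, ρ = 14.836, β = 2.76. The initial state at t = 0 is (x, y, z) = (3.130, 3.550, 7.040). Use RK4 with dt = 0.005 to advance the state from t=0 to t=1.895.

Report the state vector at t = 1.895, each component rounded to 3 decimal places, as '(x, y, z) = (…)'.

t=0.000: state=(3.130, 3.550, 7.040)
step 1 (dt=0.005): k1=(4.200, 20.851, -8.319), k2=(4.616, 20.947, -8.061), k3=(4.608, 20.952, -8.058), k4=(5.017, 21.053, -7.796); state += dt/6·(k1+2k2+2k3+k4)
t=0.005: state=(3.153, 3.655, 7.000)
t=0.010: state=(3.180, 3.761, 6.962)
t=0.015: state=(3.211, 3.868, 6.927)
continuing one RK4 step at a time; state shown every 20 steps (Δt=0.1):
t=0.100: state=(4.240, 5.949, 6.856)
t=0.200: state=(6.427, 8.992, 8.741)
t=0.300: state=(8.898, 10.866, 13.608)
t=0.400: state=(9.474, 8.415, 18.552)
t=0.500: state=(7.193, 4.232, 18.660)
t=0.600: state=(4.529, 2.436, 15.734)
t=0.700: state=(3.144, 2.414, 12.693)
t=0.800: state=(2.920, 3.138, 10.338)
t=0.900: state=(3.505, 4.444, 8.893)
t=1.000: state=(4.794, 6.428, 8.721)
t=1.100: state=(6.687, 8.732, 10.494)
t=1.200: state=(8.464, 9.676, 14.317)
t=1.300: state=(8.610, 7.618, 17.593)
t=1.400: state=(6.850, 4.676, 17.473)
t=1.500: state=(4.890, 3.334, 15.207)
t=1.600: state=(3.868, 3.365, 12.758)
t=1.700: state=(3.807, 4.150, 10.906)
t=1.800: state=(4.495, 5.508, 10.013)
t=1.895: state=(5.700, 7.180, 10.423)

(x, y, z) = (5.700, 7.180, 10.423)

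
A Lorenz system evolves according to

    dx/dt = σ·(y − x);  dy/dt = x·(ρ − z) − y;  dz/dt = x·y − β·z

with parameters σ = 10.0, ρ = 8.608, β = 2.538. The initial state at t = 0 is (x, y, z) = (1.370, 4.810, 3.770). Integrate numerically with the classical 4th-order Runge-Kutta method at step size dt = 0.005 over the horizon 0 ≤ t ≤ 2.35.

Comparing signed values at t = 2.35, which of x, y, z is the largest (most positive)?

largest component: z

t=0.000: state=(1.370, 4.810, 3.770)
step 1 (dt=0.005): k1=(34.400, 1.818, -2.979), k2=(33.585, 2.240, -2.539), k3=(33.616, 2.228, -2.550), k4=(32.831, 2.640, -2.121); state += dt/6·(k1+2k2+2k3+k4)
t=0.005: state=(1.538, 4.821, 3.757)
t=0.010: state=(1.699, 4.836, 3.749)
t=0.015: state=(1.852, 4.855, 3.744)
continuing one RK4 step at a time; state shown every 20 steps (Δt=0.1):
t=0.100: state=(3.779, 5.573, 4.188)
t=0.200: state=(5.322, 6.644, 5.772)
t=0.300: state=(6.330, 6.939, 8.080)
t=0.400: state=(6.409, 5.950, 9.988)
t=0.500: state=(5.539, 4.378, 10.484)
t=0.600: state=(4.342, 3.215, 9.756)
t=0.700: state=(3.411, 2.700, 8.551)
t=0.800: state=(2.921, 2.639, 7.362)
t=0.900: state=(2.813, 2.862, 6.397)
t=1.000: state=(2.994, 3.296, 5.747)
t=1.100: state=(3.400, 3.903, 5.475)
t=1.200: state=(3.977, 4.612, 5.641)
t=1.300: state=(4.629, 5.270, 6.274)
t=1.400: state=(5.189, 5.632, 7.265)
t=1.500: state=(5.449, 5.505, 8.290)
t=1.600: state=(5.296, 4.954, 8.933)
t=1.700: state=(4.831, 4.287, 8.994)
t=1.800: state=(4.291, 3.787, 8.588)
t=1.900: state=(3.872, 3.551, 7.969)
t=2.000: state=(3.659, 3.554, 7.351)
t=2.100: state=(3.654, 3.741, 6.873)
t=2.200: state=(3.819, 4.054, 6.616)
t=2.300: state=(4.104, 4.426, 6.619)
t=2.350: state=(4.269, 4.607, 6.719)
compare at T: x=4.269, y=4.607, z=6.719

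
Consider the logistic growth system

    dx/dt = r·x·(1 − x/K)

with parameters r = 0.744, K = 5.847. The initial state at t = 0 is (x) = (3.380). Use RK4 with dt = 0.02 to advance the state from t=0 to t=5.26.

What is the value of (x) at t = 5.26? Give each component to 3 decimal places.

t=0.000: state=(3.380)
step 1 (dt=0.02): k1=(1.061), k2=(1.060), k3=(1.060), k4=(1.059); state += dt/6·(k1+2k2+2k3+k4)
t=0.020: state=(3.401)
t=0.040: state=(3.422)
t=0.060: state=(3.443)
continuing one RK4 step at a time; state shown every 10 steps (Δt=0.2):
t=0.200: state=(3.589)
t=0.400: state=(3.792)
t=0.600: state=(3.985)
t=0.800: state=(4.169)
t=1.000: state=(4.341)
t=1.200: state=(4.502)
t=1.400: state=(4.649)
t=1.600: state=(4.785)
t=1.800: state=(4.908)
t=2.000: state=(5.020)
t=2.200: state=(5.120)
t=2.400: state=(5.209)
t=2.600: state=(5.289)
t=2.800: state=(5.360)
t=3.000: state=(5.422)
t=3.200: state=(5.477)
t=3.400: state=(5.526)
t=3.600: state=(5.568)
t=3.800: state=(5.605)
t=4.000: state=(5.637)
t=4.200: state=(5.665)
t=4.400: state=(5.690)
t=4.600: state=(5.711)
t=4.800: state=(5.729)
t=5.000: state=(5.745)
t=5.200: state=(5.759)
t=5.260: state=(5.763)

(x) = (5.763)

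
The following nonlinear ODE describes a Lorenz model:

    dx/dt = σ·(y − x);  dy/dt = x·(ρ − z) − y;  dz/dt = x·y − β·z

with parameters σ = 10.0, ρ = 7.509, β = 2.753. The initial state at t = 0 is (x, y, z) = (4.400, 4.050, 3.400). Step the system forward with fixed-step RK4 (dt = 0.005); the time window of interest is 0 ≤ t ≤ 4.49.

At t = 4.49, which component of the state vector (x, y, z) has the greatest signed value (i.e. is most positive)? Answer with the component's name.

largest component: z

t=0.000: state=(4.400, 4.050, 3.400)
step 1 (dt=0.005): k1=(-3.500, 14.030, 8.460), k2=(-3.062, 13.866, 8.520), k3=(-3.077, 13.870, 8.522), k4=(-2.653, 13.710, 8.584); state += dt/6·(k1+2k2+2k3+k4)
t=0.005: state=(4.385, 4.119, 3.443)
t=0.010: state=(4.373, 4.187, 3.486)
t=0.015: state=(4.366, 4.253, 3.530)
continuing one RK4 step at a time; state shown every 40 steps (Δt=0.2):
t=0.200: state=(5.253, 5.841, 5.764)
t=0.400: state=(5.518, 5.119, 8.168)
t=0.600: state=(4.222, 3.551, 7.866)
t=0.800: state=(3.347, 3.165, 6.367)
t=1.000: state=(3.413, 3.627, 5.391)
t=1.200: state=(4.055, 4.437, 5.450)
t=1.400: state=(4.709, 4.916, 6.398)
t=1.600: state=(4.737, 4.567, 7.212)
t=1.800: state=(4.239, 3.977, 7.074)
t=2.000: state=(3.879, 3.801, 6.449)
t=2.200: state=(3.923, 4.030, 6.043)
t=2.400: state=(4.216, 4.375, 6.132)
t=2.600: state=(4.452, 4.508, 6.539)
t=2.800: state=(4.419, 4.340, 6.810)
t=3.000: state=(4.216, 4.116, 6.718)
t=3.200: state=(4.085, 4.062, 6.460)
t=3.400: state=(4.121, 4.172, 6.314)
t=3.600: state=(4.247, 4.309, 6.379)
t=3.800: state=(4.328, 4.341, 6.546)
t=4.000: state=(4.299, 4.263, 6.634)
t=4.200: state=(4.217, 4.179, 6.582)
t=4.400: state=(4.172, 4.167, 6.477)
t=4.490: state=(4.174, 4.185, 6.444)
compare at T: x=4.174, y=4.185, z=6.444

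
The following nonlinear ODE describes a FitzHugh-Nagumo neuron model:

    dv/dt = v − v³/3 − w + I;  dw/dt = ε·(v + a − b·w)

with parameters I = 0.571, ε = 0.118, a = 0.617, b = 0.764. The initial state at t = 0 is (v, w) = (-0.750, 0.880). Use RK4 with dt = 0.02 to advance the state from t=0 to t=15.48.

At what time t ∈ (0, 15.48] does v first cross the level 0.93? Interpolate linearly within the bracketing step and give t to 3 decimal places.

t = 14.359

t=0.000: state=(-0.750, 0.880)
step 1 (dt=0.02): k1=(-0.918, -0.095), k2=(-0.921, -0.096), k3=(-0.921, -0.096), k4=(-0.924, -0.097); state += dt/6·(k1+2k2+2k3+k4)
t=0.020: state=(-0.768, 0.878)
t=0.040: state=(-0.787, 0.876)
t=0.060: state=(-0.806, 0.874)
continuing one RK4 step at a time; state shown every 25 steps (Δt=0.5):
t=0.500: state=(-1.215, 0.820)
t=1.000: state=(-1.555, 0.738)
t=1.500: state=(-1.699, 0.647)
t=2.000: state=(-1.727, 0.555)
t=2.500: state=(-1.708, 0.467)
t=3.000: state=(-1.674, 0.384)
t=3.500: state=(-1.634, 0.307)
t=4.000: state=(-1.591, 0.236)
t=4.500: state=(-1.548, 0.171)
t=5.000: state=(-1.503, 0.111)
t=5.500: state=(-1.458, 0.056)
t=6.000: state=(-1.413, 0.007)
t=6.500: state=(-1.367, -0.038)
t=7.000: state=(-1.319, -0.078)
t=7.500: state=(-1.271, -0.114)
t=8.000: state=(-1.221, -0.145)
t=8.500: state=(-1.169, -0.172)
t=9.000: state=(-1.114, -0.195)
t=9.500: state=(-1.056, -0.213)
t=10.000: state=(-0.993, -0.227)
t=10.500: state=(-0.923, -0.237)
t=11.000: state=(-0.844, -0.242)
t=11.500: state=(-0.752, -0.242)
t=12.000: state=(-0.638, -0.236)
t=12.500: state=(-0.491, -0.223)
t=13.000: state=(-0.286, -0.200)
t=13.500: state=(0.020, -0.164)
t=14.000: state=(0.490, -0.107)
t=14.340: state=(0.906, -0.052)
next step: t=14.360: state=(0.931, -0.048) — v has crossed 0.93
linear interpolation between t=14.340 (0.90571) and t=14.360 (0.93134) → t≈14.359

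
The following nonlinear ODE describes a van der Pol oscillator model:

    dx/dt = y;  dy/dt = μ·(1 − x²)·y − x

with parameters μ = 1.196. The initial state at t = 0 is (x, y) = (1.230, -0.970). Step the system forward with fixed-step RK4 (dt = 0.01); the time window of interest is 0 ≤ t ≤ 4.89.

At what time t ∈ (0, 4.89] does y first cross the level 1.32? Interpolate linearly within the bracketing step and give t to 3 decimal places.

t=0.000: state=(1.230, -0.970)
step 1 (dt=0.01): k1=(-0.970, -0.635), k2=(-0.973, -0.642), k3=(-0.973, -0.642), k4=(-0.976, -0.649); state += dt/6·(k1+2k2+2k3+k4)
t=0.010: state=(1.220, -0.976)
t=0.020: state=(1.210, -0.983)
t=0.030: state=(1.201, -0.990)
continuing one RK4 step at a time; state shown every 20 steps (Δt=0.2):
t=0.200: state=(1.021, -1.128)
t=0.400: state=(0.774, -1.364)
t=0.600: state=(0.468, -1.711)
t=0.800: state=(0.080, -2.191)
t=1.000: state=(-0.413, -2.721)
t=1.200: state=(-0.987, -2.913)
t=1.400: state=(-1.520, -2.281)
t=1.600: state=(-1.865, -1.164)
t=1.800: state=(-2.006, -0.313)
t=2.000: state=(-2.018, 0.136)
t=2.200: state=(-1.967, 0.353)
t=2.400: state=(-1.884, 0.469)
t=2.600: state=(-1.782, 0.548)
t=2.800: state=(-1.665, 0.618)
t=3.000: state=(-1.534, 0.694)
t=3.200: state=(-1.386, 0.786)
t=3.400: state=(-1.218, 0.906)
t=3.600: state=(-1.021, 1.070)
t=3.800: state=(-0.785, 1.302)
t=3.810: state=(-0.772, 1.316)
next step: t=3.820: state=(-0.759, 1.330) — y has crossed 1.32
linear interpolation between t=3.810 (1.31610) and t=3.820 (1.33031) → t≈3.813

t = 3.813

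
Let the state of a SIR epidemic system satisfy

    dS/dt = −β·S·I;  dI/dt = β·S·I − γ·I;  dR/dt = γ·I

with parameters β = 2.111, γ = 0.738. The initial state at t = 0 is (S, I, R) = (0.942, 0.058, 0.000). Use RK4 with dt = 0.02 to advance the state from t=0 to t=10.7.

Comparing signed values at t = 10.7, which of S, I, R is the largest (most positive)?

largest component: R

t=0.000: state=(0.942, 0.058, 0.000)
step 1 (dt=0.02): k1=(-0.115, 0.073, 0.043), k2=(-0.117, 0.073, 0.043), k3=(-0.117, 0.073, 0.043), k4=(-0.118, 0.074, 0.044); state += dt/6·(k1+2k2+2k3+k4)
t=0.020: state=(0.940, 0.059, 0.001)
t=0.040: state=(0.937, 0.061, 0.002)
t=0.060: state=(0.935, 0.062, 0.003)
continuing one RK4 step at a time; state shown every 25 steps (Δt=0.5):
t=0.500: state=(0.866, 0.104, 0.029)
t=1.000: state=(0.750, 0.170, 0.080)
t=1.500: state=(0.604, 0.241, 0.156)
t=2.000: state=(0.455, 0.291, 0.255)
t=2.500: state=(0.331, 0.303, 0.365)
t=3.000: state=(0.242, 0.283, 0.474)
t=3.500: state=(0.183, 0.245, 0.572)
t=4.000: state=(0.145, 0.201, 0.654)
t=4.500: state=(0.120, 0.159, 0.721)
t=5.000: state=(0.103, 0.124, 0.773)
t=5.500: state=(0.092, 0.095, 0.813)
t=6.000: state=(0.084, 0.072, 0.844)
t=6.500: state=(0.079, 0.054, 0.867)
t=7.000: state=(0.075, 0.041, 0.884)
t=7.500: state=(0.072, 0.030, 0.897)
t=8.000: state=(0.070, 0.023, 0.907)
t=8.500: state=(0.069, 0.017, 0.914)
t=9.000: state=(0.068, 0.013, 0.920)
t=9.500: state=(0.067, 0.009, 0.924)
t=10.000: state=(0.067, 0.007, 0.927)
t=10.500: state=(0.066, 0.005, 0.929)
t=10.700: state=(0.066, 0.005, 0.929)
compare at T: S=0.066, I=0.005, R=0.929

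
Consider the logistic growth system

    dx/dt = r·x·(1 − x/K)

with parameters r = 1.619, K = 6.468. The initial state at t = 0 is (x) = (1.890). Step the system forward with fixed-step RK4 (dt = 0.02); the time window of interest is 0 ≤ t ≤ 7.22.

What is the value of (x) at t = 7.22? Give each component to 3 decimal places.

t=0.000: state=(1.890)
step 1 (dt=0.02): k1=(2.166), k2=(2.180), k3=(2.180), k4=(2.195); state += dt/6·(k1+2k2+2k3+k4)
t=0.020: state=(1.934)
t=0.040: state=(1.978)
t=0.060: state=(2.023)
continuing one RK4 step at a time; state shown every 25 steps (Δt=0.5):
t=0.500: state=(3.112)
t=1.000: state=(4.371)
t=1.500: state=(5.330)
t=2.000: state=(5.907)
t=2.500: state=(6.205)
t=3.000: state=(6.348)
t=3.500: state=(6.414)
t=4.000: state=(6.444)
t=4.500: state=(6.457)
t=5.000: state=(6.463)
t=5.500: state=(6.466)
t=6.000: state=(6.467)
t=6.500: state=(6.468)
t=7.000: state=(6.468)
t=7.220: state=(6.468)

(x) = (6.468)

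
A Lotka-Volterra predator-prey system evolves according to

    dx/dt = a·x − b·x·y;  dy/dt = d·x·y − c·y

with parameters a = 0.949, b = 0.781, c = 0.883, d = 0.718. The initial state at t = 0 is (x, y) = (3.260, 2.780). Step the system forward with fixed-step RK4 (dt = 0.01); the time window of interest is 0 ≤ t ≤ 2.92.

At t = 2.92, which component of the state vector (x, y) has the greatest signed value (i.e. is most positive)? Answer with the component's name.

t=0.000: state=(3.260, 2.780)
step 1 (dt=0.01): k1=(-3.984, 4.052), k2=(-4.011, 4.042), k3=(-4.011, 4.041), k4=(-4.037, 4.030); state += dt/6·(k1+2k2+2k3+k4)
t=0.010: state=(3.220, 2.820)
t=0.020: state=(3.179, 2.861)
t=0.030: state=(3.138, 2.900)
continuing one RK4 step at a time; state shown every 10 steps (Δt=0.1):
t=0.100: state=(2.841, 3.169)
t=0.200: state=(2.406, 3.502)
t=0.300: state=(1.992, 3.754)
t=0.400: state=(1.622, 3.911)
t=0.500: state=(1.310, 3.977)
t=0.600: state=(1.056, 3.962)
t=0.700: state=(0.854, 3.884)
t=0.800: state=(0.697, 3.758)
t=0.900: state=(0.575, 3.601)
t=1.000: state=(0.480, 3.423)
t=1.100: state=(0.407, 3.235)
t=1.200: state=(0.350, 3.043)
t=1.300: state=(0.306, 2.852)
t=1.400: state=(0.271, 2.666)
t=1.500: state=(0.244, 2.486)
t=1.600: state=(0.222, 2.314)
t=1.700: state=(0.205, 2.151)
t=1.800: state=(0.192, 1.998)
t=1.900: state=(0.182, 1.854)
t=2.000: state=(0.174, 1.719)
t=2.100: state=(0.168, 1.593)
t=2.200: state=(0.164, 1.476)
t=2.300: state=(0.161, 1.367)
t=2.400: state=(0.160, 1.266)
t=2.500: state=(0.160, 1.172)
t=2.600: state=(0.161, 1.086)
t=2.700: state=(0.163, 1.005)
t=2.800: state=(0.166, 0.931)
t=2.900: state=(0.171, 0.863)
t=2.920: state=(0.171, 0.850)
compare at T: x=0.171, y=0.850

largest component: y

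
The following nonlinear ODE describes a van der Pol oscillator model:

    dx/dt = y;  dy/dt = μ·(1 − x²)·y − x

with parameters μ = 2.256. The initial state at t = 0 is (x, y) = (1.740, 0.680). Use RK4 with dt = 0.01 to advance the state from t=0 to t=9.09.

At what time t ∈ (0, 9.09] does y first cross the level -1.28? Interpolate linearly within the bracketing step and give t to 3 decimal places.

t = 2.303

t=0.000: state=(1.740, 0.680)
step 1 (dt=0.01): k1=(0.680, -4.851), k2=(0.656, -4.760), k3=(0.656, -4.762), k4=(0.632, -4.672); state += dt/6·(k1+2k2+2k3+k4)
t=0.010: state=(1.747, 0.632)
t=0.020: state=(1.753, 0.587)
t=0.030: state=(1.758, 0.542)
continuing one RK4 step at a time; state shown every 50 steps (Δt=0.5):
t=0.500: state=(1.754, -0.275)
t=1.000: state=(1.578, -0.407)
t=1.500: state=(1.345, -0.540)
t=2.000: state=(1.013, -0.837)
t=2.300: state=(0.705, -1.274)
next step: t=2.310: state=(0.692, -1.296) — y has crossed -1.28
linear interpolation between t=2.300 (-1.27410) and t=2.310 (-1.29593) → t≈2.303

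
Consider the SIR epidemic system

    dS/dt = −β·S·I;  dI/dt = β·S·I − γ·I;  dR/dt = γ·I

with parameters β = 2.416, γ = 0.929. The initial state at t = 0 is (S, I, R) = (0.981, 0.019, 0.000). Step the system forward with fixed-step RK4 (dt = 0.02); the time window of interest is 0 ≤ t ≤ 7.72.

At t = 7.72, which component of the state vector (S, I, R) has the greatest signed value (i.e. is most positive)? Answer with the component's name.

t=0.000: state=(0.981, 0.019, 0.000)
step 1 (dt=0.02): k1=(-0.045, 0.027, 0.018), k2=(-0.046, 0.028, 0.018), k3=(-0.046, 0.028, 0.018), k4=(-0.046, 0.028, 0.018); state += dt/6·(k1+2k2+2k3+k4)
t=0.020: state=(0.980, 0.020, 0.000)
t=0.040: state=(0.979, 0.020, 0.001)
t=0.060: state=(0.978, 0.021, 0.001)
continuing one RK4 step at a time; state shown every 25 steps (Δt=0.5):
t=0.500: state=(0.949, 0.038, 0.013)
t=1.000: state=(0.888, 0.073, 0.038)
t=1.500: state=(0.788, 0.128, 0.084)
t=2.000: state=(0.650, 0.192, 0.158)
t=2.500: state=(0.499, 0.241, 0.260)
t=3.000: state=(0.368, 0.255, 0.377)
t=3.500: state=(0.273, 0.235, 0.492)
t=4.000: state=(0.210, 0.197, 0.592)
t=4.500: state=(0.170, 0.156, 0.674)
t=5.000: state=(0.144, 0.118, 0.738)
t=5.500: state=(0.127, 0.087, 0.785)
t=6.000: state=(0.116, 0.064, 0.820)
t=6.500: state=(0.109, 0.046, 0.845)
t=7.000: state=(0.104, 0.033, 0.863)
t=7.500: state=(0.100, 0.023, 0.876)
t=7.720: state=(0.099, 0.020, 0.881)
compare at T: S=0.099, I=0.020, R=0.881

largest component: R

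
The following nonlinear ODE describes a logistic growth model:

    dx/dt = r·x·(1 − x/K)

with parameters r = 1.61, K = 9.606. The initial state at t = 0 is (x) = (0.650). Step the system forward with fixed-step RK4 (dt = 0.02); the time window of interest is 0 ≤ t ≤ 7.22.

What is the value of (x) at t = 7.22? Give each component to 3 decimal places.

(x) = (9.605)

t=0.000: state=(0.650)
step 1 (dt=0.02): k1=(0.976), k2=(0.989), k3=(0.989), k4=(1.003); state += dt/6·(k1+2k2+2k3+k4)
t=0.020: state=(0.670)
t=0.040: state=(0.690)
t=0.060: state=(0.711)
continuing one RK4 step at a time; state shown every 25 steps (Δt=0.5):
t=0.500: state=(1.342)
t=1.000: state=(2.559)
t=1.500: state=(4.305)
t=2.000: state=(6.195)
t=2.500: state=(7.709)
t=3.000: state=(8.654)
t=3.500: state=(9.156)
t=4.000: state=(9.399)
t=4.500: state=(9.512)
t=5.000: state=(9.564)
t=5.500: state=(9.587)
t=6.000: state=(9.598)
t=6.500: state=(9.602)
t=7.000: state=(9.604)
t=7.220: state=(9.605)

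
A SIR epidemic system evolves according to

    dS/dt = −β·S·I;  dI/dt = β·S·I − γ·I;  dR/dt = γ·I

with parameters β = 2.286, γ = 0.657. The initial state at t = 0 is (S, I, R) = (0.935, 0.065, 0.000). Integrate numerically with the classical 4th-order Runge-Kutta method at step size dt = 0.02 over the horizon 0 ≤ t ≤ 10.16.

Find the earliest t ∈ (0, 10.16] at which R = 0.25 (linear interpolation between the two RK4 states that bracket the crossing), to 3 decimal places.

t = 1.819

t=0.000: state=(0.935, 0.065, 0.000)
step 1 (dt=0.02): k1=(-0.139, 0.096, 0.043), k2=(-0.141, 0.097, 0.043), k3=(-0.141, 0.097, 0.043), k4=(-0.143, 0.099, 0.044); state += dt/6·(k1+2k2+2k3+k4)
t=0.020: state=(0.932, 0.067, 0.001)
t=0.040: state=(0.929, 0.069, 0.002)
t=0.060: state=(0.926, 0.071, 0.003)
continuing one RK4 step at a time; state shown every 25 steps (Δt=0.5):
t=0.500: state=(0.839, 0.130, 0.031)
t=1.000: state=(0.687, 0.224, 0.089)
t=1.500: state=(0.502, 0.319, 0.179)
t=1.800: state=(0.398, 0.357, 0.246)
next step: t=1.820: state=(0.391, 0.358, 0.250) — R has crossed 0.25
linear interpolation between t=1.800 (0.24551) and t=1.820 (0.25021) → t≈1.819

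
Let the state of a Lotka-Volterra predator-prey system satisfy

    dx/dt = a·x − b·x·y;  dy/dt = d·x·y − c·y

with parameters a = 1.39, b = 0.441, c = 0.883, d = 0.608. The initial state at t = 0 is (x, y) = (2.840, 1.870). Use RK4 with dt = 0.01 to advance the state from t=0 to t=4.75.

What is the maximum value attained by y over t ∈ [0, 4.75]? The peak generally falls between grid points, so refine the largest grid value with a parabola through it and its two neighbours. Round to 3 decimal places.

t=0.000: state=(2.840, 1.870)
step 1 (dt=0.01): k1=(1.606, 1.578), k2=(1.600, 1.594), k3=(1.600, 1.594), k4=(1.595, 1.610); state += dt/6·(k1+2k2+2k3+k4)
t=0.010: state=(2.856, 1.886)
t=0.020: state=(2.872, 1.902)
t=0.030: state=(2.888, 1.919)
continuing one RK4 step at a time; state shown every 20 steps (Δt=0.2):
t=0.200: state=(3.130, 2.255)
t=0.400: state=(3.311, 2.800)
t=0.600: state=(3.313, 3.518)
t=0.800: state=(3.093, 4.362)
t=1.000: state=(2.677, 5.200)
t=1.200: state=(2.167, 5.853)
t=1.400: state=(1.678, 6.193)
t=1.600: state=(1.279, 6.206)
t=1.800: state=(0.986, 5.963)
t=2.000: state=(0.783, 5.561)
t=2.200: state=(0.646, 5.081)
t=2.400: state=(0.557, 4.580)
t=2.600: state=(0.502, 4.093)
t=2.800: state=(0.472, 3.639)
t=3.000: state=(0.460, 3.227)
t=3.200: state=(0.465, 2.861)
t=3.400: state=(0.484, 2.540)
t=3.600: state=(0.517, 2.262)
t=3.800: state=(0.566, 2.024)
t=4.000: state=(0.630, 1.824)
t=4.200: state=(0.714, 1.659)
t=4.400: state=(0.820, 1.526)
t=4.600: state=(0.950, 1.424)
t=4.750: state=(1.068, 1.367)
largest grid value and its neighbours: y(1.500)=6.23695, y(1.510)=6.23707, y(1.520)=6.23644
parabola through these three points peaks at t≈1.507 with y≈6.23712

max y = 6.237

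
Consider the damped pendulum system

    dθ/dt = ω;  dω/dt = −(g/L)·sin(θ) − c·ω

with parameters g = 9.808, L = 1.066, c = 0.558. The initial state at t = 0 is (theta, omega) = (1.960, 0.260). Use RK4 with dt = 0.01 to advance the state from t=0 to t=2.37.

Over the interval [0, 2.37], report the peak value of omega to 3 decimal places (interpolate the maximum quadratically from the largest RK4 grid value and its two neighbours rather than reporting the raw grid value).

max omega = 3.179

t=0.000: state=(1.960, 0.260)
step 1 (dt=0.01): k1=(0.260, -8.658), k2=(0.217, -8.629), k3=(0.217, -8.630), k4=(0.174, -8.602); state += dt/6·(k1+2k2+2k3+k4)
t=0.010: state=(1.962, 0.174)
t=0.020: state=(1.963, 0.088)
t=0.030: state=(1.964, 0.003)
continuing one RK4 step at a time; state shown every 10 steps (Δt=0.1):
t=0.100: state=(1.944, -0.582)
t=0.200: state=(1.844, -1.397)
t=0.300: state=(1.664, -2.199)
t=0.400: state=(1.406, -2.972)
t=0.500: state=(1.073, -3.654)
t=0.600: state=(0.681, -4.141)
t=0.700: state=(0.255, -4.316)
t=0.800: state=(-0.169, -4.117)
t=0.900: state=(-0.556, -3.573)
t=1.000: state=(-0.876, -2.788)
t=1.100: state=(-1.110, -1.885)
t=1.200: state=(-1.252, -0.953)
t=1.300: state=(-1.301, -0.043)
t=1.400: state=(-1.262, 0.819)
t=1.500: state=(-1.140, 1.610)
t=1.600: state=(-0.944, 2.297)
t=1.700: state=(-0.686, 2.823)
t=1.800: state=(-0.386, 3.126)
t=1.900: state=(-0.070, 3.157)
t=2.000: state=(0.236, 2.909)
t=2.100: state=(0.504, 2.424)
t=2.200: state=(0.715, 1.776)
t=2.300: state=(0.856, 1.043)
t=2.370: state=(0.911, 0.514)
largest grid value and its neighbours: omega(1.850)=3.17723, omega(1.860)=3.17890, omega(1.870)=3.17771
parabola through these three points peaks at t≈1.861 with omega≈3.17891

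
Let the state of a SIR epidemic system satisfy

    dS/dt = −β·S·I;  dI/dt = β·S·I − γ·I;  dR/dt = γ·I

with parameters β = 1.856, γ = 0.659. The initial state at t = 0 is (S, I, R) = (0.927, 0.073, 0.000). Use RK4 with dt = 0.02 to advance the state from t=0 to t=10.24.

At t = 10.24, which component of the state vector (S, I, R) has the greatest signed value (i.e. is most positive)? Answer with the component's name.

largest component: R

t=0.000: state=(0.927, 0.073, 0.000)
step 1 (dt=0.02): k1=(-0.126, 0.077, 0.048), k2=(-0.127, 0.078, 0.049), k3=(-0.127, 0.078, 0.049), k4=(-0.128, 0.079, 0.049); state += dt/6·(k1+2k2+2k3+k4)
t=0.020: state=(0.924, 0.075, 0.001)
t=0.040: state=(0.922, 0.076, 0.002)
t=0.060: state=(0.919, 0.078, 0.003)
continuing one RK4 step at a time; state shown every 25 steps (Δt=0.5):
t=0.500: state=(0.849, 0.120, 0.031)
t=1.000: state=(0.739, 0.181, 0.081)
t=1.500: state=(0.607, 0.243, 0.151)
t=2.000: state=(0.473, 0.288, 0.239)
t=2.500: state=(0.359, 0.304, 0.337)
t=3.000: state=(0.271, 0.292, 0.436)
t=3.500: state=(0.210, 0.263, 0.528)
t=4.000: state=(0.167, 0.225, 0.608)
t=4.500: state=(0.138, 0.186, 0.676)
t=5.000: state=(0.118, 0.151, 0.731)
t=5.500: state=(0.104, 0.120, 0.776)
t=6.000: state=(0.094, 0.095, 0.811)
t=6.500: state=(0.087, 0.074, 0.839)
t=7.000: state=(0.082, 0.058, 0.860)
t=7.500: state=(0.078, 0.045, 0.877)
t=8.000: state=(0.076, 0.035, 0.890)
t=8.500: state=(0.074, 0.027, 0.900)
t=9.000: state=(0.072, 0.020, 0.908)
t=9.500: state=(0.071, 0.016, 0.914)
t=10.000: state=(0.070, 0.012, 0.918)
t=10.240: state=(0.069, 0.011, 0.920)
compare at T: S=0.069, I=0.011, R=0.920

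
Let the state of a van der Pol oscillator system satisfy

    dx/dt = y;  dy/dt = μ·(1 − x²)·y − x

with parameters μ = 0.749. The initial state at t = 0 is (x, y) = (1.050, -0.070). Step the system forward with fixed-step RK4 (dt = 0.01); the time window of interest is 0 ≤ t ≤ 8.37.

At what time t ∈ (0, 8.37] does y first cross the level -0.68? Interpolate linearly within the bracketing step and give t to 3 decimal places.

t=0.000: state=(1.050, -0.070)
step 1 (dt=0.01): k1=(-0.070, -1.045), k2=(-0.075, -1.044), k3=(-0.075, -1.044), k4=(-0.080, -1.043); state += dt/6·(k1+2k2+2k3+k4)
t=0.010: state=(1.049, -0.080)
t=0.020: state=(1.048, -0.091)
t=0.030: state=(1.047, -0.101)
continuing one RK4 step at a time; state shown every 50 steps (Δt=0.5):
t=0.500: state=(0.888, -0.572)
t=0.600: state=(0.826, -0.670)
next step: t=0.610: state=(0.819, -0.680) — y has crossed -0.68
linear interpolation between t=0.600 (-0.67020) and t=0.610 (-0.68006) → t≈0.610

t = 0.610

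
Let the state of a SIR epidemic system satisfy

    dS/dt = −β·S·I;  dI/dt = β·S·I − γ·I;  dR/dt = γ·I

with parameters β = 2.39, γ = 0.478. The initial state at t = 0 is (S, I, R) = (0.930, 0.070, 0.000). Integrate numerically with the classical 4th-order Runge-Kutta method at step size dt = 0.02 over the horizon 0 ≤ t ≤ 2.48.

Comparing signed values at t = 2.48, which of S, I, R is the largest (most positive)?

t=0.000: state=(0.930, 0.070, 0.000)
step 1 (dt=0.02): k1=(-0.156, 0.122, 0.033), k2=(-0.158, 0.124, 0.034), k3=(-0.158, 0.124, 0.034), k4=(-0.161, 0.126, 0.035); state += dt/6·(k1+2k2+2k3+k4)
t=0.020: state=(0.927, 0.072, 0.001)
t=0.040: state=(0.924, 0.075, 0.001)
t=0.060: state=(0.920, 0.078, 0.002)
continuing one RK4 step at a time; state shown every 5 steps (Δt=0.1):
t=0.100: state=(0.913, 0.083, 0.004)
t=0.200: state=(0.894, 0.098, 0.008)
t=0.300: state=(0.871, 0.116, 0.013)
t=0.400: state=(0.845, 0.136, 0.019)
t=0.500: state=(0.816, 0.158, 0.026)
t=0.600: state=(0.784, 0.182, 0.034)
t=0.700: state=(0.748, 0.208, 0.044)
t=0.800: state=(0.709, 0.236, 0.054)
t=0.900: state=(0.668, 0.266, 0.066)
t=1.000: state=(0.625, 0.296, 0.080)
t=1.100: state=(0.580, 0.326, 0.094)
t=1.200: state=(0.535, 0.355, 0.111)
t=1.300: state=(0.490, 0.382, 0.128)
t=1.400: state=(0.446, 0.407, 0.147)
t=1.500: state=(0.403, 0.430, 0.167)
t=1.600: state=(0.363, 0.449, 0.188)
t=1.700: state=(0.325, 0.465, 0.210)
t=1.800: state=(0.291, 0.477, 0.233)
t=1.900: state=(0.259, 0.485, 0.256)
t=2.000: state=(0.231, 0.490, 0.279)
t=2.100: state=(0.205, 0.493, 0.302)
t=2.200: state=(0.182, 0.492, 0.326)
t=2.300: state=(0.162, 0.489, 0.349)
t=2.400: state=(0.144, 0.483, 0.373)
t=2.480: state=(0.132, 0.477, 0.391)
compare at T: S=0.132, I=0.477, R=0.391

largest component: I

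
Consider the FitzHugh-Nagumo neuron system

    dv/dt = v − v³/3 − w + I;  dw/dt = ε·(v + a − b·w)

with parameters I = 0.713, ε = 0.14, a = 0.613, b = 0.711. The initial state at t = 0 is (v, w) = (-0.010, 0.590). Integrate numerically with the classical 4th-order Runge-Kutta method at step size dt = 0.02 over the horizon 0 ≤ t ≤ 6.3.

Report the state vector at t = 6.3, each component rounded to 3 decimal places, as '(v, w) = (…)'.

t=0.000: state=(-0.010, 0.590)
step 1 (dt=0.02): k1=(0.113, 0.026), k2=(0.114, 0.026), k3=(0.114, 0.026), k4=(0.115, 0.026); state += dt/6·(k1+2k2+2k3+k4)
t=0.020: state=(-0.008, 0.591)
t=0.040: state=(-0.005, 0.591)
t=0.060: state=(-0.003, 0.592)
continuing one RK4 step at a time; state shown every 25 steps (Δt=0.5):
t=0.500: state=(0.059, 0.605)
t=1.000: state=(0.162, 0.625)
t=1.500: state=(0.314, 0.652)
t=2.000: state=(0.530, 0.691)
t=2.500: state=(0.810, 0.745)
t=3.000: state=(1.106, 0.816)
t=3.500: state=(1.336, 0.902)
t=4.000: state=(1.457, 0.996)
t=4.500: state=(1.491, 1.091)
t=5.000: state=(1.476, 1.181)
t=5.500: state=(1.434, 1.265)
t=6.000: state=(1.377, 1.342)
t=6.300: state=(1.339, 1.384)

(v, w) = (1.339, 1.384)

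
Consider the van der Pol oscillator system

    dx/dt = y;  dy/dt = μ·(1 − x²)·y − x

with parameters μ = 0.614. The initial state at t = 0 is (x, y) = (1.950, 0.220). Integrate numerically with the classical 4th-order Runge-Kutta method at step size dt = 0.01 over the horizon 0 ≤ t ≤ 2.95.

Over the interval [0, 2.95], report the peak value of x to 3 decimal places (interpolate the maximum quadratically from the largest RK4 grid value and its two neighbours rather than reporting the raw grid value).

t=0.000: state=(1.950, 0.220)
step 1 (dt=0.01): k1=(0.220, -2.329), k2=(0.208, -2.310), k3=(0.208, -2.310), k4=(0.197, -2.292); state += dt/6·(k1+2k2+2k3+k4)
t=0.010: state=(1.952, 0.197)
t=0.020: state=(1.954, 0.174)
t=0.030: state=(1.956, 0.152)
continuing one RK4 step at a time; state shown every 10 steps (Δt=0.1):
t=0.100: state=(1.961, 0.005)
t=0.200: state=(1.952, -0.175)
t=0.300: state=(1.927, -0.326)
t=0.400: state=(1.888, -0.454)
t=0.500: state=(1.837, -0.563)
t=0.600: state=(1.776, -0.659)
t=0.700: state=(1.705, -0.745)
t=0.800: state=(1.627, -0.826)
t=0.900: state=(1.540, -0.904)
t=1.000: state=(1.446, -0.983)
t=1.100: state=(1.344, -1.063)
t=1.200: state=(1.233, -1.147)
t=1.300: state=(1.114, -1.237)
t=1.400: state=(0.986, -1.333)
t=1.500: state=(0.847, -1.439)
t=1.600: state=(0.698, -1.553)
t=1.700: state=(0.536, -1.676)
t=1.800: state=(0.362, -1.806)
t=1.900: state=(0.175, -1.939)
t=2.000: state=(-0.026, -2.069)
t=2.100: state=(-0.238, -2.184)
t=2.200: state=(-0.461, -2.268)
t=2.300: state=(-0.690, -2.304)
t=2.400: state=(-0.920, -2.272)
t=2.500: state=(-1.142, -2.160)
t=2.600: state=(-1.349, -1.965)
t=2.700: state=(-1.533, -1.699)
t=2.800: state=(-1.687, -1.386)
t=2.900: state=(-1.809, -1.057)
t=2.950: state=(-1.858, -0.894)
largest grid value and its neighbours: x(0.090)=1.96081, x(0.100)=1.96096, x(0.110)=1.96092
parabola through these three points peaks at t≈0.103 with x≈1.96097

max x = 1.961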